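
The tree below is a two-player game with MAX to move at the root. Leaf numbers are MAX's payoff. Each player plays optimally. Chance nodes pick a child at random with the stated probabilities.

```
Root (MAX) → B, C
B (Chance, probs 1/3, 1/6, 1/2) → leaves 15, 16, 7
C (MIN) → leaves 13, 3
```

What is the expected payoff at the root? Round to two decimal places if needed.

B (Chance): 1/3·15 + 1/6·16 + 1/2·7 = 11.17
C (MIN): min(13, 3) = 3
Root (MAX): max(11.17, 3) = 11.17

11.17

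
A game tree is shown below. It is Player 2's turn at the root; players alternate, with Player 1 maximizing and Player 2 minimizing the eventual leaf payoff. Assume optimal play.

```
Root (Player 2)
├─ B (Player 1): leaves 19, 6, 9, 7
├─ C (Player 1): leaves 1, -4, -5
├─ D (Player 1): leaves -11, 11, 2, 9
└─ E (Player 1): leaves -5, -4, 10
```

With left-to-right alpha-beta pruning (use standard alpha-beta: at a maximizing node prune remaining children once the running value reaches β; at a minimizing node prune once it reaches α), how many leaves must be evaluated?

B [α=-∞,β=+∞]: v=19
C [α=-∞,β=19]: v=1
D [α=-∞,β=1]: v=11 after child 2 ≥ β → β-cutoff, skip 2
E [α=-∞,β=1]: v=10
Root [α=-∞,β=+∞]: v=1
Leaves evaluated: 12 of 14.

12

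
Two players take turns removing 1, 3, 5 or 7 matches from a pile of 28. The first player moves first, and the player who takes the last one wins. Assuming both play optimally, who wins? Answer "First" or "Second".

i:   0  1  2  3  4  5  6  7  8  9 10 11 12 13 14 15 16 17 18 19 20 21 22 23 24 25 26 27 28
     L  W  L  W  L  W  L  W  L  W  L  W  L  W  L  W  L  W  L  W  L  W  L  W  L  W  L  W  L
Position 28 is L, so the second player wins.

Second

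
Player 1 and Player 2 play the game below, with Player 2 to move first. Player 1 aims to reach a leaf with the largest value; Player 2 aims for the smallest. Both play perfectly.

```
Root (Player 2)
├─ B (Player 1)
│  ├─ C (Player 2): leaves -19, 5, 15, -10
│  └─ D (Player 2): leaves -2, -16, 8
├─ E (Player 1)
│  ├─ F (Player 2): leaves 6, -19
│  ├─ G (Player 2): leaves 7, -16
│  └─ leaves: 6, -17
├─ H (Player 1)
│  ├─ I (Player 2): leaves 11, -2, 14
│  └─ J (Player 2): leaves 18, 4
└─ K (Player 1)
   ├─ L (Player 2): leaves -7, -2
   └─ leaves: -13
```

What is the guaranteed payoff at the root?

-16

C (Player 2): min(-19, 5, 15, -10) = -19
D (Player 2): min(-2, -16, 8) = -16
B (Player 1): max(-19, -16) = -16
F (Player 2): min(6, -19) = -19
G (Player 2): min(7, -16) = -16
E (Player 1): max(-19, -16, 6, -17) = 6
I (Player 2): min(11, -2, 14) = -2
J (Player 2): min(18, 4) = 4
H (Player 1): max(-2, 4) = 4
L (Player 2): min(-7, -2) = -7
K (Player 1): max(-7, -13) = -7
Root (Player 2): min(-16, 6, 4, -7) = -16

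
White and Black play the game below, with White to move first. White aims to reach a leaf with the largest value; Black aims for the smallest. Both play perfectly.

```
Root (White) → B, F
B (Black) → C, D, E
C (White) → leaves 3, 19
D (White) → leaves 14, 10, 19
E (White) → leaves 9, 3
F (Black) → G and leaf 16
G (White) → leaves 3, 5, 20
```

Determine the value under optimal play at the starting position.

16

C (White): max(3, 19) = 19
D (White): max(14, 10, 19) = 19
E (White): max(9, 3) = 9
B (Black): min(19, 19, 9) = 9
G (White): max(3, 5, 20) = 20
F (Black): min(20, 16) = 16
Root (White): max(9, 16) = 16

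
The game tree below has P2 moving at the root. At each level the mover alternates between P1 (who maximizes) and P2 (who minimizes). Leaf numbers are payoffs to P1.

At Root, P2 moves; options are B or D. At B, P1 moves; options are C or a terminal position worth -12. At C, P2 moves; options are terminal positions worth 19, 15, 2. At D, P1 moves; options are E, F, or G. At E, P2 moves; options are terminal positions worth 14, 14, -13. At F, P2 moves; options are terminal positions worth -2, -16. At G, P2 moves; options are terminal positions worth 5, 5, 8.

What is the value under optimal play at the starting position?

2

C (P2): min(19, 15, 2) = 2
B (P1): max(2, -12) = 2
E (P2): min(14, 14, -13) = -13
F (P2): min(-2, -16) = -16
G (P2): min(5, 5, 8) = 5
D (P1): max(-13, -16, 5) = 5
Root (P2): min(2, 5) = 2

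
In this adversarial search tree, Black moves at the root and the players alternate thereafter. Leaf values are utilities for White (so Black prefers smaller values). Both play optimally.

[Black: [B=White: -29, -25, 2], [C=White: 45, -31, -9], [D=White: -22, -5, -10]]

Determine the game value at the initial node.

B (White): max(-29, -25, 2) = 2
C (White): max(45, -31, -9) = 45
D (White): max(-22, -5, -10) = -5
Root (Black): min(2, 45, -5) = -5

-5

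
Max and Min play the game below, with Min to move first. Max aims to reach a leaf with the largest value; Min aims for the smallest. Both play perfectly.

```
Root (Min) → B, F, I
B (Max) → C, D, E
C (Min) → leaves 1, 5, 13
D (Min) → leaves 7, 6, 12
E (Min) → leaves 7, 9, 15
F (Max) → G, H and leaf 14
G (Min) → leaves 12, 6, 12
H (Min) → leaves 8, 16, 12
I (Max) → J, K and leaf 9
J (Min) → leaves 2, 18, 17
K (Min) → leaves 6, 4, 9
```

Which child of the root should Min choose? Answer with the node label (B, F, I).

C (Min): min(1, 5, 13) = 1
D (Min): min(7, 6, 12) = 6
E (Min): min(7, 9, 15) = 7
B (Max): max(1, 6, 7) = 7
G (Min): min(12, 6, 12) = 6
H (Min): min(8, 16, 12) = 8
F (Max): max(6, 8, 14) = 14
J (Min): min(2, 18, 17) = 2
K (Min): min(6, 4, 9) = 4
I (Max): max(2, 4, 9) = 9
Root (Min): min(7, 14, 9) = 7
Min picks the child with the lowest value: B (value 7).

B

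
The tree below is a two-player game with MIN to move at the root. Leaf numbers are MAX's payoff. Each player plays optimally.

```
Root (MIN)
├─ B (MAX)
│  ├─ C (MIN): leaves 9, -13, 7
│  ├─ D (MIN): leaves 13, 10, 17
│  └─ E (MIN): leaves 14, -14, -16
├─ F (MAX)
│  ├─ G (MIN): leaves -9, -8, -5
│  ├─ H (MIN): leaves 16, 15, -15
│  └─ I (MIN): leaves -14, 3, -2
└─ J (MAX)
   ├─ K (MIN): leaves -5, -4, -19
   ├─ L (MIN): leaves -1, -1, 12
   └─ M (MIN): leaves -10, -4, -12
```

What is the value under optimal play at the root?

C (MIN): min(9, -13, 7) = -13
D (MIN): min(13, 10, 17) = 10
E (MIN): min(14, -14, -16) = -16
B (MAX): max(-13, 10, -16) = 10
G (MIN): min(-9, -8, -5) = -9
H (MIN): min(16, 15, -15) = -15
I (MIN): min(-14, 3, -2) = -14
F (MAX): max(-9, -15, -14) = -9
K (MIN): min(-5, -4, -19) = -19
L (MIN): min(-1, -1, 12) = -1
M (MIN): min(-10, -4, -12) = -12
J (MAX): max(-19, -1, -12) = -1
Root (MIN): min(10, -9, -1) = -9

-9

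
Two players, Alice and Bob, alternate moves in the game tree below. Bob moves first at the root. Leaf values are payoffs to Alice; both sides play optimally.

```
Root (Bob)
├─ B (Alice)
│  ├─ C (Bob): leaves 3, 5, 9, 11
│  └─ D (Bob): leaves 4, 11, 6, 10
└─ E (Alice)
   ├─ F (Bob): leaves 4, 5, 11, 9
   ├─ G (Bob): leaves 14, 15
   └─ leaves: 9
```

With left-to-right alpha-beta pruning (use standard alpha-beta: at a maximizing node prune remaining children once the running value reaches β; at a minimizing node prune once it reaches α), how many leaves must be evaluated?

C [α=-∞,β=+∞]: v=3
D [α=3,β=+∞]: v=4
B [α=-∞,β=+∞]: v=4
F [α=-∞,β=4]: v=4
E [α=-∞,β=4]: v=4 after child 1 ≥ β → β-cutoff, skip 2
Root [α=-∞,β=+∞]: v=4
Leaves evaluated: 12 of 15.

12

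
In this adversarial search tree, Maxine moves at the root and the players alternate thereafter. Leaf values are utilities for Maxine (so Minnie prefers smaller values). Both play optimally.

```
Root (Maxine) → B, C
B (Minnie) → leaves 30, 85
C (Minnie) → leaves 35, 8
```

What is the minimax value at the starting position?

30

B (Minnie): min(30, 85) = 30
C (Minnie): min(35, 8) = 8
Root (Maxine): max(30, 8) = 30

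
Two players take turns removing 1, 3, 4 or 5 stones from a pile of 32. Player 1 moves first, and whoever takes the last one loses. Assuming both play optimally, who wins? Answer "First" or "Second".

First

Compute winning (W) and losing (L) positions by backward induction:
i:   0  1  2  3  4  5  6  7  8  9 10 11 12 13 14 15 16 17 18 19 20 21 22 23 24 25 26 27 28 29 30 31 32
     W  L  W  L  W  W  W  W  W  L  W  L  W  W  W  W  W  L  W  L  W  W  W  W  W  L  W  L  W  W  W  W  W
Position 32 is W, so the first player wins.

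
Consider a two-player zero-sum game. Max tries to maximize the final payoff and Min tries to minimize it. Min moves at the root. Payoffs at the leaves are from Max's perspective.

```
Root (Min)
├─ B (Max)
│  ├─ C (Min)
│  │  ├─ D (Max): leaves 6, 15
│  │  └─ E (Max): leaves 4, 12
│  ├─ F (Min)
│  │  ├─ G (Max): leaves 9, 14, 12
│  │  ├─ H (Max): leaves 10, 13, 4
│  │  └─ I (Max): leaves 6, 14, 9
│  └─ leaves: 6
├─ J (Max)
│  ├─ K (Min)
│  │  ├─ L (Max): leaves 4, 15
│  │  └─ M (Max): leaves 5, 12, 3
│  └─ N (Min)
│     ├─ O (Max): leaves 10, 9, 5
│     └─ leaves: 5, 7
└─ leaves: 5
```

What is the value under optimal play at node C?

D: max(6, 15) = 15
E: max(4, 12) = 12
C: min(15, 12) = 12

12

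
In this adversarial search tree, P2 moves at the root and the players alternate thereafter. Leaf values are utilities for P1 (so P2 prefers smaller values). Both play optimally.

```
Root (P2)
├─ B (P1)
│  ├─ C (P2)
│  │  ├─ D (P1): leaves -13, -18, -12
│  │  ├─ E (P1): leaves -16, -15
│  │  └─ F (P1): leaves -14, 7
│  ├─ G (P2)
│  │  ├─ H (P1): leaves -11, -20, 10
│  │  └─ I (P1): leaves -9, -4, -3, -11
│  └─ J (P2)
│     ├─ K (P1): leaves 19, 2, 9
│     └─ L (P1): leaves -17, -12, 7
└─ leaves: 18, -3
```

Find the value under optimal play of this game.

-3

D (P1): max(-13, -18, -12) = -12
E (P1): max(-16, -15) = -15
F (P1): max(-14, 7) = 7
C (P2): min(-12, -15, 7) = -15
H (P1): max(-11, -20, 10) = 10
I (P1): max(-9, -4, -3, -11) = -3
G (P2): min(10, -3) = -3
K (P1): max(19, 2, 9) = 19
L (P1): max(-17, -12, 7) = 7
J (P2): min(19, 7) = 7
B (P1): max(-15, -3, 7) = 7
Root (P2): min(7, 18, -3) = -3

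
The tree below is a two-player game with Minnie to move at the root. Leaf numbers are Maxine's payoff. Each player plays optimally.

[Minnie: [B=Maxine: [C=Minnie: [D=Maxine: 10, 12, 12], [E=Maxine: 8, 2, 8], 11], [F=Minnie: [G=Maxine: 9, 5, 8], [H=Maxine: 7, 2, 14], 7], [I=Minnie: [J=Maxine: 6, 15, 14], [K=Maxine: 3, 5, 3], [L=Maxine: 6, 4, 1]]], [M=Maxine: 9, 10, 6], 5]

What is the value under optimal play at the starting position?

5

D (Maxine): max(10, 12, 12) = 12
E (Maxine): max(8, 2, 8) = 8
C (Minnie): min(12, 8, 11) = 8
G (Maxine): max(9, 5, 8) = 9
H (Maxine): max(7, 2, 14) = 14
F (Minnie): min(9, 14, 7) = 7
J (Maxine): max(6, 15, 14) = 15
K (Maxine): max(3, 5, 3) = 5
L (Maxine): max(6, 4, 1) = 6
I (Minnie): min(15, 5, 6) = 5
B (Maxine): max(8, 7, 5) = 8
M (Maxine): max(9, 10, 6) = 10
Root (Minnie): min(8, 10, 5) = 5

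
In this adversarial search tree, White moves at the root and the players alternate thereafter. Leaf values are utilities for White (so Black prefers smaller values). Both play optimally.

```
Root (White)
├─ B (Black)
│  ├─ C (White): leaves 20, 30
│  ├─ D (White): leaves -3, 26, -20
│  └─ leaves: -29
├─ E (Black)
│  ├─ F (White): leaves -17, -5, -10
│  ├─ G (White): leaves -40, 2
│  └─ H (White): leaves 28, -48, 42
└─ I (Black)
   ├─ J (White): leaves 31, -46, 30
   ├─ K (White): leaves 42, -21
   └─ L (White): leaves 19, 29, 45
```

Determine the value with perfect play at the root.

C (White): max(20, 30) = 30
D (White): max(-3, 26, -20) = 26
B (Black): min(30, 26, -29) = -29
F (White): max(-17, -5, -10) = -5
G (White): max(-40, 2) = 2
H (White): max(28, -48, 42) = 42
E (Black): min(-5, 2, 42) = -5
J (White): max(31, -46, 30) = 31
K (White): max(42, -21) = 42
L (White): max(19, 29, 45) = 45
I (Black): min(31, 42, 45) = 31
Root (White): max(-29, -5, 31) = 31

31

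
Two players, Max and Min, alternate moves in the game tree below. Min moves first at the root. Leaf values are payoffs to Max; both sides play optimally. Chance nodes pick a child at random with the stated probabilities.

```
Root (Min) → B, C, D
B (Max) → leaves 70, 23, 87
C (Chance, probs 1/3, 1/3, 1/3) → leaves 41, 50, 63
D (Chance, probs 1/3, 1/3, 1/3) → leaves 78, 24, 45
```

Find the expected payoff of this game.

49

B (Max): max(70, 23, 87) = 87
C (Chance): 1/3·41 + 1/3·50 + 1/3·63 = 51.33
D (Chance): 1/3·78 + 1/3·24 + 1/3·45 = 49
Root (Min): min(87, 51.33, 49) = 49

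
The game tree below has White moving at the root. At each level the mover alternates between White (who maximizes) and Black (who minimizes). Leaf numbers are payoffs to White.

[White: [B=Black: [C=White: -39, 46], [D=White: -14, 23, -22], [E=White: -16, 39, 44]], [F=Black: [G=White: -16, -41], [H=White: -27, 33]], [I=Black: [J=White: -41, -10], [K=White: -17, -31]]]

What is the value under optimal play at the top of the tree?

C (White): max(-39, 46) = 46
D (White): max(-14, 23, -22) = 23
E (White): max(-16, 39, 44) = 44
B (Black): min(46, 23, 44) = 23
G (White): max(-16, -41) = -16
H (White): max(-27, 33) = 33
F (Black): min(-16, 33) = -16
J (White): max(-41, -10) = -10
K (White): max(-17, -31) = -17
I (Black): min(-10, -17) = -17
Root (White): max(23, -16, -17) = 23

23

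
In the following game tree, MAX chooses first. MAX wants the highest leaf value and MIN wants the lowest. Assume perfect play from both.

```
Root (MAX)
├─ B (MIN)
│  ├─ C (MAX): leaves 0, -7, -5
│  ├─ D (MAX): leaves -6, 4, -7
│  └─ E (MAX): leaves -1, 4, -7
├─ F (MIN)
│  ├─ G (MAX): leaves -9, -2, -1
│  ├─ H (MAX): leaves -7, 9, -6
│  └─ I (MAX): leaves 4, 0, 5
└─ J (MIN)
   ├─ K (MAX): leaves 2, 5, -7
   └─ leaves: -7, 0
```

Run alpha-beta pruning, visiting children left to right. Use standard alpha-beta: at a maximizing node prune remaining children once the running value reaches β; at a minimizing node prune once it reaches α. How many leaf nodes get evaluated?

C [α=-∞,β=+∞]: v=0
D [α=-∞,β=0]: v=4 after child 2 ≥ β → β-cutoff, skip 1
E [α=-∞,β=0]: v=4 after child 2 ≥ β → β-cutoff, skip 1
B [α=-∞,β=+∞]: v=0
G [α=0,β=+∞]: v=-1
F [α=0,β=+∞]: v=-1 after child 1 ≤ α → α-cutoff, skip 2
K [α=0,β=+∞]: v=5
J [α=0,β=+∞]: v=-7 after child 2 ≤ α → α-cutoff, skip 1
Root [α=-∞,β=+∞]: v=0
Leaves evaluated: 14 of 23.

14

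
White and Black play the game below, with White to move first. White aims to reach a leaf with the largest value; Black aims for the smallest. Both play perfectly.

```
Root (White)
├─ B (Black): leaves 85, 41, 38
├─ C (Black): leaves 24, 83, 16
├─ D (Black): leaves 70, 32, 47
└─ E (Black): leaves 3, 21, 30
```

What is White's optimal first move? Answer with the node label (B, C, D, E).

B (Black): min(85, 41, 38) = 38
C (Black): min(24, 83, 16) = 16
D (Black): min(70, 32, 47) = 32
E (Black): min(3, 21, 30) = 3
Root (White): max(38, 16, 32, 3) = 38
White picks the child with the highest value: B (value 38).

B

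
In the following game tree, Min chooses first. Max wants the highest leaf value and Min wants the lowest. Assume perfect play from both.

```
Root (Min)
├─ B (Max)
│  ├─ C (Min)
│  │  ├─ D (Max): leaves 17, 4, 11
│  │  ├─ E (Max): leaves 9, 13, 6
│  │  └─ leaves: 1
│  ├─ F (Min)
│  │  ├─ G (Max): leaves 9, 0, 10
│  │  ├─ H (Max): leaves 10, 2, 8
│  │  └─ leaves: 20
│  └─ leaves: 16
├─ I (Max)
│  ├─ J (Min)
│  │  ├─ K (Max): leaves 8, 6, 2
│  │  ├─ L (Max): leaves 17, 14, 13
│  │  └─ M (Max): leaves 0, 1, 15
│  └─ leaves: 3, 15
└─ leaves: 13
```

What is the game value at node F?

G: max(9, 0, 10) = 10
H: max(10, 2, 8) = 10
F: min(10, 10, 20) = 10

10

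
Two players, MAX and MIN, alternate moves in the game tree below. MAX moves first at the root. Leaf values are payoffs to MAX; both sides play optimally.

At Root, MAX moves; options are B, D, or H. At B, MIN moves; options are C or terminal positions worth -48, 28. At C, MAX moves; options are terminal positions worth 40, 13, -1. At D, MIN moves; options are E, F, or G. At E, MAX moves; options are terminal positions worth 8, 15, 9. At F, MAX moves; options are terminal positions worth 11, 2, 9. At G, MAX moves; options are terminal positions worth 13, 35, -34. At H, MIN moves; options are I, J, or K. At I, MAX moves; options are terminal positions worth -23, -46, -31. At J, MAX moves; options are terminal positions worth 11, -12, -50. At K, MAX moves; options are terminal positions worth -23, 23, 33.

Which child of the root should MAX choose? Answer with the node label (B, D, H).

D

C (MAX): max(40, 13, -1) = 40
B (MIN): min(40, -48, 28) = -48
E (MAX): max(8, 15, 9) = 15
F (MAX): max(11, 2, 9) = 11
G (MAX): max(13, 35, -34) = 35
D (MIN): min(15, 11, 35) = 11
I (MAX): max(-23, -46, -31) = -23
J (MAX): max(11, -12, -50) = 11
K (MAX): max(-23, 23, 33) = 33
H (MIN): min(-23, 11, 33) = -23
Root (MAX): max(-48, 11, -23) = 11
MAX picks the child with the highest value: D (value 11).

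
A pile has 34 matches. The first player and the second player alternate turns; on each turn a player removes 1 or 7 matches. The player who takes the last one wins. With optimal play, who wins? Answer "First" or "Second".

Second

W/L table (W = player to move can force a win):
i:   0  1  2  3  4  5  6  7  8  9 10 11 12 13 14 15 16 17 18 19 20 21 22 23 24 25 26 27 28 29 30 31 32 33 34
     L  W  L  W  L  W  L  W  L  W  L  W  L  W  L  W  L  W  L  W  L  W  L  W  L  W  L  W  L  W  L  W  L  W  L
Position 34 is L, so the second player wins.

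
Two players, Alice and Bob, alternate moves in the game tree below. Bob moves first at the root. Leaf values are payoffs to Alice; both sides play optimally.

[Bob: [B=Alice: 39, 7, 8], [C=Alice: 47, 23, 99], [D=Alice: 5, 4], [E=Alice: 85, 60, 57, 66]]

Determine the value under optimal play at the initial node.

B (Alice): max(39, 7, 8) = 39
C (Alice): max(47, 23, 99) = 99
D (Alice): max(5, 4) = 5
E (Alice): max(85, 60, 57, 66) = 85
Root (Bob): min(39, 99, 5, 85) = 5

5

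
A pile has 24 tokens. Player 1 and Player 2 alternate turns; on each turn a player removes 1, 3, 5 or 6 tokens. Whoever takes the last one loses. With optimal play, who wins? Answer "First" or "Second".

First

i:   0  1  2  3  4  5  6  7  8  9 10 11 12 13 14 15 16 17 18 19 20 21 22 23 24
     W  L  W  L  W  L  W  W  W  W  W  W  L  W  L  W  L  W  W  W  W  W  W  L  W
Position 24 is W, so the first player wins.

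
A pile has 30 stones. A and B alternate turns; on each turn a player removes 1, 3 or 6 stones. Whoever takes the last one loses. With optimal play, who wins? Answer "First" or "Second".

Second

Mark each pile size as W (mover wins) or L (mover loses):
i:   0  1  2  3  4  5  6  7  8  9 10 11 12 13 14 15 16 17 18 19 20 21 22 23 24 25 26 27 28 29 30
     W  L  W  L  W  L  W  W  W  W  L  W  L  W  L  W  W  W  W  L  W  L  W  L  W  W  W  W  L  W  L
Position 30 is L, so the second player wins.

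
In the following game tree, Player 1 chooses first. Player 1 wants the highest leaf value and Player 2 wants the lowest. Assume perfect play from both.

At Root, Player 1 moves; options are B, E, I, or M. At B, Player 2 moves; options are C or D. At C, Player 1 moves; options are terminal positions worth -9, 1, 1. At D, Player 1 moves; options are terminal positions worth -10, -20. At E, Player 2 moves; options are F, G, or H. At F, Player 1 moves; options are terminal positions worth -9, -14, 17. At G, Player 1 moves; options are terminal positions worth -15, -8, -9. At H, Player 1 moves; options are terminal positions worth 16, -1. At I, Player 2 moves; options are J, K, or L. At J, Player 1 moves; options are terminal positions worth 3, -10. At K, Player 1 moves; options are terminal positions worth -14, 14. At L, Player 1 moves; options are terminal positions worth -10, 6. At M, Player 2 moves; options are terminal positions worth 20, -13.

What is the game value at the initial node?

3

C (Player 1): max(-9, 1, 1) = 1
D (Player 1): max(-10, -20) = -10
B (Player 2): min(1, -10) = -10
F (Player 1): max(-9, -14, 17) = 17
G (Player 1): max(-15, -8, -9) = -8
H (Player 1): max(16, -1) = 16
E (Player 2): min(17, -8, 16) = -8
J (Player 1): max(3, -10) = 3
K (Player 1): max(-14, 14) = 14
L (Player 1): max(-10, 6) = 6
I (Player 2): min(3, 14, 6) = 3
M (Player 2): min(20, -13) = -13
Root (Player 1): max(-10, -8, 3, -13) = 3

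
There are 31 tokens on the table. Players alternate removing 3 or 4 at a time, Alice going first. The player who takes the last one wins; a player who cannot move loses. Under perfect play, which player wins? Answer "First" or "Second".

First

i:   0  1  2  3  4  5  6  7  8  9 10 11 12 13 14 15 16 17 18 19 20 21 22 23 24 25 26 27 28 29 30 31
     L  L  L  W  W  W  W  L  L  L  W  W  W  W  L  L  L  W  W  W  W  L  L  L  W  W  W  W  L  L  L  W
Position 31 is W, so the first player wins.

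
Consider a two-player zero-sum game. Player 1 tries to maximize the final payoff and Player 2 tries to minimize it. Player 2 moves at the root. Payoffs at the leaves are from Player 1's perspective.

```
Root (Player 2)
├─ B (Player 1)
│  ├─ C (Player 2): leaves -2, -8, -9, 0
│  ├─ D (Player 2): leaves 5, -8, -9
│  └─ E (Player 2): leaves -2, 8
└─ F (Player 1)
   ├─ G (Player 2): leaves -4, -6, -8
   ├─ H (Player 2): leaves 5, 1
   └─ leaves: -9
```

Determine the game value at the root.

C (Player 2): min(-2, -8, -9, 0) = -9
D (Player 2): min(5, -8, -9) = -9
E (Player 2): min(-2, 8) = -2
B (Player 1): max(-9, -9, -2) = -2
G (Player 2): min(-4, -6, -8) = -8
H (Player 2): min(5, 1) = 1
F (Player 1): max(-8, 1, -9) = 1
Root (Player 2): min(-2, 1) = -2

-2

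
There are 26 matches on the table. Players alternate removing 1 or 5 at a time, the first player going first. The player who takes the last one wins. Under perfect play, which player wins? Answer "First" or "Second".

Second

Compute winning (W) and losing (L) positions by backward induction:
i:   0  1  2  3  4  5  6  7  8  9 10 11 12 13 14 15 16 17 18 19 20 21 22 23 24 25 26
     L  W  L  W  L  W  L  W  L  W  L  W  L  W  L  W  L  W  L  W  L  W  L  W  L  W  L
Position 26 is L, so the second player wins.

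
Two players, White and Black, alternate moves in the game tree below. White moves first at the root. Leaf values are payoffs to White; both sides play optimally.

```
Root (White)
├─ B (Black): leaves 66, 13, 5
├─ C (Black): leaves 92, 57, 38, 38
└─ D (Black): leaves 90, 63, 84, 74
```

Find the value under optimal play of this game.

B (Black): min(66, 13, 5) = 5
C (Black): min(92, 57, 38, 38) = 38
D (Black): min(90, 63, 84, 74) = 63
Root (White): max(5, 38, 63) = 63

63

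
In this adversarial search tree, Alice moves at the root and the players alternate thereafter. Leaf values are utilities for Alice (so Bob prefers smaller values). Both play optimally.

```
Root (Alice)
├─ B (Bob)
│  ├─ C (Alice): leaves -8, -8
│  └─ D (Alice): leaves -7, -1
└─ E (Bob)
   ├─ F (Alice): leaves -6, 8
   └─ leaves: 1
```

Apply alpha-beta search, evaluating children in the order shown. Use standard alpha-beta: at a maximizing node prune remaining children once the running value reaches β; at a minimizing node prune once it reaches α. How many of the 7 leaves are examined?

C [α=-∞,β=+∞]: v=-8
D [α=-∞,β=-8]: v=-7 after child 1 ≥ β → β-cutoff, skip 1
B [α=-∞,β=+∞]: v=-8
F [α=-8,β=+∞]: v=8
E [α=-8,β=+∞]: v=1
Root [α=-∞,β=+∞]: v=1
Leaves evaluated: 6 of 7.

6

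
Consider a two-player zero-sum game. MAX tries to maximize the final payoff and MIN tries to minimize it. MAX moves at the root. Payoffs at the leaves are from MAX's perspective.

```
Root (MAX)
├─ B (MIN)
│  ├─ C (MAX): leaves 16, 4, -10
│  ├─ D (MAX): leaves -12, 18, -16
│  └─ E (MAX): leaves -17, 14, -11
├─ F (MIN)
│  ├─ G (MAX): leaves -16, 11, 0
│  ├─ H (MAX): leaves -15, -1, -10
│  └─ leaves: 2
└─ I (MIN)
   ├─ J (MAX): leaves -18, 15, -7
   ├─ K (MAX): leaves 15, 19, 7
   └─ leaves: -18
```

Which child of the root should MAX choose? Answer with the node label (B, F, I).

C (MAX): max(16, 4, -10) = 16
D (MAX): max(-12, 18, -16) = 18
E (MAX): max(-17, 14, -11) = 14
B (MIN): min(16, 18, 14) = 14
G (MAX): max(-16, 11, 0) = 11
H (MAX): max(-15, -1, -10) = -1
F (MIN): min(11, -1, 2) = -1
J (MAX): max(-18, 15, -7) = 15
K (MAX): max(15, 19, 7) = 19
I (MIN): min(15, 19, -18) = -18
Root (MAX): max(14, -1, -18) = 14
MAX picks the child with the highest value: B (value 14).

B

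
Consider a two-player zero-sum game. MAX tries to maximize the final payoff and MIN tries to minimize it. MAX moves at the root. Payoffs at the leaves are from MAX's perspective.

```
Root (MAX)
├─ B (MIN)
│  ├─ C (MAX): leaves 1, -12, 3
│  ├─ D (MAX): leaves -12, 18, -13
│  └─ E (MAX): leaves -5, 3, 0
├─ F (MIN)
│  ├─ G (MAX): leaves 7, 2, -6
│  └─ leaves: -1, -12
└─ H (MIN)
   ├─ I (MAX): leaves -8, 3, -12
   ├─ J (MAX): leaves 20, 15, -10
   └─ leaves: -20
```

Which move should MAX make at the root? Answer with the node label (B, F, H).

C (MAX): max(1, -12, 3) = 3
D (MAX): max(-12, 18, -13) = 18
E (MAX): max(-5, 3, 0) = 3
B (MIN): min(3, 18, 3) = 3
G (MAX): max(7, 2, -6) = 7
F (MIN): min(7, -1, -12) = -12
I (MAX): max(-8, 3, -12) = 3
J (MAX): max(20, 15, -10) = 20
H (MIN): min(3, 20, -20) = -20
Root (MAX): max(3, -12, -20) = 3
MAX picks the child with the highest value: B (value 3).

B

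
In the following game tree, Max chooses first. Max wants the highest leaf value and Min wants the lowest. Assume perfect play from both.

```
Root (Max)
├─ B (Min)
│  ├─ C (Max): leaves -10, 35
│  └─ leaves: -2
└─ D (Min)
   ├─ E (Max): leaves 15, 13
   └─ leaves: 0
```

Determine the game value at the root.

0

C (Max): max(-10, 35) = 35
B (Min): min(35, -2) = -2
E (Max): max(15, 13) = 15
D (Min): min(15, 0) = 0
Root (Max): max(-2, 0) = 0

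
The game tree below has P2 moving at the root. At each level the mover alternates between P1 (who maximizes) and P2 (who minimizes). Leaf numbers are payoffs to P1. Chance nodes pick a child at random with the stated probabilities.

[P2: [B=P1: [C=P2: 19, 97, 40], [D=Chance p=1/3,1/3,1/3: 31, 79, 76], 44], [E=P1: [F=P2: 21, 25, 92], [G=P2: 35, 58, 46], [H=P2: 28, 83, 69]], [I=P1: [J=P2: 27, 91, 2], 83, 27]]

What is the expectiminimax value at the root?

35

C (P2): min(19, 97, 40) = 19
D (Chance): 1/3·31 + 1/3·79 + 1/3·76 = 62
B (P1): max(19, 62, 44) = 62
F (P2): min(21, 25, 92) = 21
G (P2): min(35, 58, 46) = 35
H (P2): min(28, 83, 69) = 28
E (P1): max(21, 35, 28) = 35
J (P2): min(27, 91, 2) = 2
I (P1): max(2, 83, 27) = 83
Root (P2): min(62, 35, 83) = 35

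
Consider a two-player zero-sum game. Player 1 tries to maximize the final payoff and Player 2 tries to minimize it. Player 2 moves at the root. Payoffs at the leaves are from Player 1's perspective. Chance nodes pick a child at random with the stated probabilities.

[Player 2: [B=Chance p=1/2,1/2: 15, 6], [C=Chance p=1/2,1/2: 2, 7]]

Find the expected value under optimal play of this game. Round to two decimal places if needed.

B (Chance): 1/2·15 + 1/2·6 = 10.5
C (Chance): 1/2·2 + 1/2·7 = 4.5
Root (Player 2): min(10.5, 4.5) = 4.5

4.5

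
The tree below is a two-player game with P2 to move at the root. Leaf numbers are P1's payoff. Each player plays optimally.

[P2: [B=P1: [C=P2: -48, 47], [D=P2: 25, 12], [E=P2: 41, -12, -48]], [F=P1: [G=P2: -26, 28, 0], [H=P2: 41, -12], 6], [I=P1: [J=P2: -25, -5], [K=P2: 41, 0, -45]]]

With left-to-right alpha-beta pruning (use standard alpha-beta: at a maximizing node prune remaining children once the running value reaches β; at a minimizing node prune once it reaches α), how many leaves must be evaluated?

C [α=-∞,β=+∞]: v=-48
D [α=-48,β=+∞]: v=12
E [α=12,β=+∞]: v=-12 after child 2 ≤ α → α-cutoff, skip 1
B [α=-∞,β=+∞]: v=12
G [α=-∞,β=12]: v=-26
H [α=-26,β=12]: v=-12
F [α=-∞,β=12]: v=6
J [α=-∞,β=6]: v=-25
K [α=-25,β=6]: v=-45
I [α=-∞,β=6]: v=-25
Root [α=-∞,β=+∞]: v=-25
Leaves evaluated: 17 of 18.

17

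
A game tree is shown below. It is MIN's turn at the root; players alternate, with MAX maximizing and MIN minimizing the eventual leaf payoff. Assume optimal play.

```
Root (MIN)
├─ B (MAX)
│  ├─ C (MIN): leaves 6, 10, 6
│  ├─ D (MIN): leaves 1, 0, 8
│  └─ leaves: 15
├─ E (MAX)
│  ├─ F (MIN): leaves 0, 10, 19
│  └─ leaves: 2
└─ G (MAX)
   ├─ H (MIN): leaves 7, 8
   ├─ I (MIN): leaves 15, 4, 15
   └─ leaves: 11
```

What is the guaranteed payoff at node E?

F: min(0, 10, 19) = 0
E: max(0, 2) = 2

2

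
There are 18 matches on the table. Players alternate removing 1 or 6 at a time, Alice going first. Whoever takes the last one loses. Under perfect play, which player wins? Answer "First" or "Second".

First

W/L table (W = player to move can force a win):
i:   0  1  2  3  4  5  6  7  8  9 10 11 12 13 14 15 16 17 18
     W  L  W  L  W  L  W  W  L  W  L  W  L  W  W  L  W  L  W
Position 18 is W, so the first player wins.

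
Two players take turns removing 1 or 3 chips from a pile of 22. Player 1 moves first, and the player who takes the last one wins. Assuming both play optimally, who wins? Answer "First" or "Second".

Second

W/L table (W = player to move can force a win):
i:   0  1  2  3  4  5  6  7  8  9 10 11 12 13 14 15 16 17 18 19 20 21 22
     L  W  L  W  L  W  L  W  L  W  L  W  L  W  L  W  L  W  L  W  L  W  L
Position 22 is L, so the second player wins.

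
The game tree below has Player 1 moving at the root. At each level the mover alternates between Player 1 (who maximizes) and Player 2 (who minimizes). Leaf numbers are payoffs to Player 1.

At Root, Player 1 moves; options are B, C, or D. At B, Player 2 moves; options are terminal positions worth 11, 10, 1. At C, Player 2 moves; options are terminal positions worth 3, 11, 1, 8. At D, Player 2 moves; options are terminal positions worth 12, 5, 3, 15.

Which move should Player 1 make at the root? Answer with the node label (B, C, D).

B (Player 2): min(11, 10, 1) = 1
C (Player 2): min(3, 11, 1, 8) = 1
D (Player 2): min(12, 5, 3, 15) = 3
Root (Player 1): max(1, 1, 3) = 3
Player 1 picks the child with the highest value: D (value 3).

D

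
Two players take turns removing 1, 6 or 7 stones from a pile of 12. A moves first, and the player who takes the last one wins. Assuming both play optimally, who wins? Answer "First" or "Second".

W/L table (W = player to move can force a win):
i:   0  1  2  3  4  5  6  7  8  9 10 11 12
     L  W  L  W  L  W  W  W  W  W  W  W  L
Position 12 is L, so the second player wins.

Second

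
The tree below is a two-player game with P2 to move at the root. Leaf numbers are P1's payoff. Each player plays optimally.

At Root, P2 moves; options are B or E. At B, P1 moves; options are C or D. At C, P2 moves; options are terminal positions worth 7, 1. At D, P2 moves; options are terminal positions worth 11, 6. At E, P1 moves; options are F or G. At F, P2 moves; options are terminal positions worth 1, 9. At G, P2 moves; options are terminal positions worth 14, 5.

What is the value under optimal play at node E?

F: min(1, 9) = 1
G: min(14, 5) = 5
E: max(1, 5) = 5

5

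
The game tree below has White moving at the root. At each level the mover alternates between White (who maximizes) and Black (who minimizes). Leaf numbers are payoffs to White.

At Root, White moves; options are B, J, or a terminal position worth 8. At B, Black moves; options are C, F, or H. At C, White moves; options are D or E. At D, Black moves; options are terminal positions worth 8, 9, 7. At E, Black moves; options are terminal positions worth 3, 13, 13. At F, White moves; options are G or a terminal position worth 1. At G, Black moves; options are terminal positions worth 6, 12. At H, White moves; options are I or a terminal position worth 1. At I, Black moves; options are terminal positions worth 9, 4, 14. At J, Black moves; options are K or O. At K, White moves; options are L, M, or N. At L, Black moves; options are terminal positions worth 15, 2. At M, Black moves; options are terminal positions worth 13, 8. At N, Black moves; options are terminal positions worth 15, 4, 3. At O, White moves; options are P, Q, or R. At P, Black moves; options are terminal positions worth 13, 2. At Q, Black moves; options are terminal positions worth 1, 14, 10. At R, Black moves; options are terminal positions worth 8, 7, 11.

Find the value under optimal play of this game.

8

D (Black): min(8, 9, 7) = 7
E (Black): min(3, 13, 13) = 3
C (White): max(7, 3) = 7
G (Black): min(6, 12) = 6
F (White): max(6, 1) = 6
I (Black): min(9, 4, 14) = 4
H (White): max(4, 1) = 4
B (Black): min(7, 6, 4) = 4
L (Black): min(15, 2) = 2
M (Black): min(13, 8) = 8
N (Black): min(15, 4, 3) = 3
K (White): max(2, 8, 3) = 8
P (Black): min(13, 2) = 2
Q (Black): min(1, 14, 10) = 1
R (Black): min(8, 7, 11) = 7
O (White): max(2, 1, 7) = 7
J (Black): min(8, 7) = 7
Root (White): max(4, 7, 8) = 8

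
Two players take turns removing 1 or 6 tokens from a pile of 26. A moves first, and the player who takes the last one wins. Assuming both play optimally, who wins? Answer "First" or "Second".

First

Compute winning (W) and losing (L) positions by backward induction:
i:   0  1  2  3  4  5  6  7  8  9 10 11 12 13 14 15 16 17 18 19 20 21 22 23 24 25 26
     L  W  L  W  L  W  W  L  W  L  W  L  W  W  L  W  L  W  L  W  W  L  W  L  W  L  W
Position 26 is W, so the first player wins.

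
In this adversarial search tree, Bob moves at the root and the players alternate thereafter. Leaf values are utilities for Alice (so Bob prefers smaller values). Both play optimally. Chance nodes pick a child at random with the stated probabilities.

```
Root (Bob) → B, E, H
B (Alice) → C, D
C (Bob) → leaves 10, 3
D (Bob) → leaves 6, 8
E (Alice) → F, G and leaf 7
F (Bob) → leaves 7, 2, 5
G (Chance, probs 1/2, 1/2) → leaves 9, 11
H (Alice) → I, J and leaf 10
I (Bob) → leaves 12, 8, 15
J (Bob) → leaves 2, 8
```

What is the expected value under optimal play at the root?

C (Bob): min(10, 3) = 3
D (Bob): min(6, 8) = 6
B (Alice): max(3, 6) = 6
F (Bob): min(7, 2, 5) = 2
G (Chance): 1/2·9 + 1/2·11 = 10
E (Alice): max(2, 10, 7) = 10
I (Bob): min(12, 8, 15) = 8
J (Bob): min(2, 8) = 2
H (Alice): max(8, 2, 10) = 10
Root (Bob): min(6, 10, 10) = 6

6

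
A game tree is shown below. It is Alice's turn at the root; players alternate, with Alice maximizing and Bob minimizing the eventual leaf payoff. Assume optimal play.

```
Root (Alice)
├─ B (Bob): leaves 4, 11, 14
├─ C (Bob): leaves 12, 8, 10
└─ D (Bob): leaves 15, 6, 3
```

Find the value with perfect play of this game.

B (Bob): min(4, 11, 14) = 4
C (Bob): min(12, 8, 10) = 8
D (Bob): min(15, 6, 3) = 3
Root (Alice): max(4, 8, 3) = 8

8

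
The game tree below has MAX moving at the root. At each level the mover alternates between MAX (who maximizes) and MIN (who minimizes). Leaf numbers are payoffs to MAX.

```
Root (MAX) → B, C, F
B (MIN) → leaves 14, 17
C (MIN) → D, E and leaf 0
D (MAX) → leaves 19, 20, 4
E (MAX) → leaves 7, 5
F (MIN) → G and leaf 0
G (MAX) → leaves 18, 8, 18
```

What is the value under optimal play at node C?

0

D: max(19, 20, 4) = 20
E: max(7, 5) = 7
C: min(20, 7, 0) = 0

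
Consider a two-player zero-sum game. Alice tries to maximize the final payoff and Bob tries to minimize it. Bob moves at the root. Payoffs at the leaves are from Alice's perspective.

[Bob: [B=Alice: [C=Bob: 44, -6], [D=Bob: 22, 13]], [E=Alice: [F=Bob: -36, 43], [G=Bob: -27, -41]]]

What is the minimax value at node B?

13

C: min(44, -6) = -6
D: min(22, 13) = 13
B: max(-6, 13) = 13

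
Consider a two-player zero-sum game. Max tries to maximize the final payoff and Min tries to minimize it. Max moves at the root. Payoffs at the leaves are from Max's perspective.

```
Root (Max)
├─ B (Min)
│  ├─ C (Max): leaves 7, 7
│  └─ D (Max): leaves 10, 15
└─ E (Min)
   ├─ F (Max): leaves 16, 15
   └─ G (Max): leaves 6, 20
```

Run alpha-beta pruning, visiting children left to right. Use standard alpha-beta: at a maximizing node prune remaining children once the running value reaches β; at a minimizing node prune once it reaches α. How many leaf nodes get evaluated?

7

C [α=-∞,β=+∞]: v=7
D [α=-∞,β=7]: v=10 after child 1 ≥ β → β-cutoff, skip 1
B [α=-∞,β=+∞]: v=7
F [α=7,β=+∞]: v=16
G [α=7,β=16]: v=20
E [α=7,β=+∞]: v=16
Root [α=-∞,β=+∞]: v=16
Leaves evaluated: 7 of 8.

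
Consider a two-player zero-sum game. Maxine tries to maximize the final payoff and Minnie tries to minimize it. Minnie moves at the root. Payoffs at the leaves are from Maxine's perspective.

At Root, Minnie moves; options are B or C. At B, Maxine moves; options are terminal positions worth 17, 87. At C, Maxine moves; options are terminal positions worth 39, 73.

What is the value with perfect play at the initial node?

73

B (Maxine): max(17, 87) = 87
C (Maxine): max(39, 73) = 73
Root (Minnie): min(87, 73) = 73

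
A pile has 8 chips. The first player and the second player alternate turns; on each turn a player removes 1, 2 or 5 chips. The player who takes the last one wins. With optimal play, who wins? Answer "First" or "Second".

W/L table (W = player to move can force a win):
i:   0  1  2  3  4  5  6  7  8
     L  W  W  L  W  W  L  W  W
Position 8 is W, so the first player wins.

First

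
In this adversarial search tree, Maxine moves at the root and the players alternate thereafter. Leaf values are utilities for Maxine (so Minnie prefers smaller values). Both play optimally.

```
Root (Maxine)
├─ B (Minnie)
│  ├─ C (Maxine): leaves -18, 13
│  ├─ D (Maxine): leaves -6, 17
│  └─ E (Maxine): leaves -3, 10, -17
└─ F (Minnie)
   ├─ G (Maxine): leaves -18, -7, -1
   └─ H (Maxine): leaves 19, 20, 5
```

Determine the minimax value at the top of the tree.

10

C (Maxine): max(-18, 13) = 13
D (Maxine): max(-6, 17) = 17
E (Maxine): max(-3, 10, -17) = 10
B (Minnie): min(13, 17, 10) = 10
G (Maxine): max(-18, -7, -1) = -1
H (Maxine): max(19, 20, 5) = 20
F (Minnie): min(-1, 20) = -1
Root (Maxine): max(10, -1) = 10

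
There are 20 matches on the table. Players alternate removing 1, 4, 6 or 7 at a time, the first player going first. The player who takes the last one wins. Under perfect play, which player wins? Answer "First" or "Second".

Positions where the player to move wins (W) vs loses (L):
i:   0  1  2  3  4  5  6  7  8  9 10 11 12 13 14 15 16 17 18 19 20
     L  W  L  W  W  L  W  W  W  W  L  W  W  L  W  L  W  W  L  W  W
Position 20 is W, so the first player wins.

First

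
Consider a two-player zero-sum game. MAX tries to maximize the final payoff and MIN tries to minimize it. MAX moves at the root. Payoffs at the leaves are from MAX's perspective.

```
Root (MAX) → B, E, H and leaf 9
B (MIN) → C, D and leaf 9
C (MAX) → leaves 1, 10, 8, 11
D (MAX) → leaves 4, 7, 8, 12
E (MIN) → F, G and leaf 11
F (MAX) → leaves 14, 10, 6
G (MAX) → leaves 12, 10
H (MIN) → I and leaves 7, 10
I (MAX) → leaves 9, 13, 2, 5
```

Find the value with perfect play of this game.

11

C (MAX): max(1, 10, 8, 11) = 11
D (MAX): max(4, 7, 8, 12) = 12
B (MIN): min(11, 12, 9) = 9
F (MAX): max(14, 10, 6) = 14
G (MAX): max(12, 10) = 12
E (MIN): min(14, 12, 11) = 11
I (MAX): max(9, 13, 2, 5) = 13
H (MIN): min(13, 7, 10) = 7
Root (MAX): max(9, 11, 7, 9) = 11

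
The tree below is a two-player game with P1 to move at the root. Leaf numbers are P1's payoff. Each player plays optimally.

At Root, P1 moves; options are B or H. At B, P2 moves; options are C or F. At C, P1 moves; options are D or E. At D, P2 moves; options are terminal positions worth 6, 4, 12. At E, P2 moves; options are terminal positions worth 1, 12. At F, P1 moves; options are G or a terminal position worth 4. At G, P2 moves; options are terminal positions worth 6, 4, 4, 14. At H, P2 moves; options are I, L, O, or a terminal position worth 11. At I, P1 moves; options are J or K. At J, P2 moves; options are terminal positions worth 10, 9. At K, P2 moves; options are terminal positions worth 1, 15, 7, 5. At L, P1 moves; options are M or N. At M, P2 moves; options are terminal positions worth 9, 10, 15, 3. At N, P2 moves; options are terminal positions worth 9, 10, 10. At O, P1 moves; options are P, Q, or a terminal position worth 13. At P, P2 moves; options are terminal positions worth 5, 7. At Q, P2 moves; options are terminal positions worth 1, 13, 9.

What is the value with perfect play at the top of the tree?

D (P2): min(6, 4, 12) = 4
E (P2): min(1, 12) = 1
C (P1): max(4, 1) = 4
G (P2): min(6, 4, 4, 14) = 4
F (P1): max(4, 4) = 4
B (P2): min(4, 4) = 4
J (P2): min(10, 9) = 9
K (P2): min(1, 15, 7, 5) = 1
I (P1): max(9, 1) = 9
M (P2): min(9, 10, 15, 3) = 3
N (P2): min(9, 10, 10) = 9
L (P1): max(3, 9) = 9
P (P2): min(5, 7) = 5
Q (P2): min(1, 13, 9) = 1
O (P1): max(5, 1, 13) = 13
H (P2): min(9, 9, 13, 11) = 9
Root (P1): max(4, 9) = 9

9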